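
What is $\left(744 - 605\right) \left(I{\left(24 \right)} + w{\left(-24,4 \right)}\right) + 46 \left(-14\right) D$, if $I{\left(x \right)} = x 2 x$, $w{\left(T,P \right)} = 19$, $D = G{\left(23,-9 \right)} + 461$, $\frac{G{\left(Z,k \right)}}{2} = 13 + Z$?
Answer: $-180483$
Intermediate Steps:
$G{\left(Z,k \right)} = 26 + 2 Z$ ($G{\left(Z,k \right)} = 2 \left(13 + Z\right) = 26 + 2 Z$)
$D = 533$ ($D = \left(26 + 2 \cdot 23\right) + 461 = \left(26 + 46\right) + 461 = 72 + 461 = 533$)
$I{\left(x \right)} = 2 x^{2}$ ($I{\left(x \right)} = 2 x x = 2 x^{2}$)
$\left(744 - 605\right) \left(I{\left(24 \right)} + w{\left(-24,4 \right)}\right) + 46 \left(-14\right) D = \left(744 - 605\right) \left(2 \cdot 24^{2} + 19\right) + 46 \left(-14\right) 533 = 139 \left(2 \cdot 576 + 19\right) - 343252 = 139 \left(1152 + 19\right) - 343252 = 139 \cdot 1171 - 343252 = 162769 - 343252 = -180483$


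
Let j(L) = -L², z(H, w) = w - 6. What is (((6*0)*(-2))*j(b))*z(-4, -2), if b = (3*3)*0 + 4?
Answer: 0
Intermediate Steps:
z(H, w) = -6 + w
b = 4 (b = 9*0 + 4 = 0 + 4 = 4)
(((6*0)*(-2))*j(b))*z(-4, -2) = (((6*0)*(-2))*(-1*4²))*(-6 - 2) = ((0*(-2))*(-1*16))*(-8) = (0*(-16))*(-8) = 0*(-8) = 0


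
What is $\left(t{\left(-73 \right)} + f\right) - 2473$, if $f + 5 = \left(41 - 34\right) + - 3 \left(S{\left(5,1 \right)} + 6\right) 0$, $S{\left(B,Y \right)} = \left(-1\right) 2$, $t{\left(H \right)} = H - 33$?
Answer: $-2577$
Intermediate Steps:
$t{\left(H \right)} = -33 + H$ ($t{\left(H \right)} = H - 33 = -33 + H$)
$S{\left(B,Y \right)} = -2$
$f = 2$ ($f = -5 + \left(\left(41 - 34\right) + - 3 \left(-2 + 6\right) 0\right) = -5 + \left(\left(41 - 34\right) + \left(-3\right) 4 \cdot 0\right) = -5 + \left(7 - 0\right) = -5 + \left(7 + 0\right) = -5 + 7 = 2$)
$\left(t{\left(-73 \right)} + f\right) - 2473 = \left(\left(-33 - 73\right) + 2\right) - 2473 = \left(-106 + 2\right) - 2473 = -104 - 2473 = -2577$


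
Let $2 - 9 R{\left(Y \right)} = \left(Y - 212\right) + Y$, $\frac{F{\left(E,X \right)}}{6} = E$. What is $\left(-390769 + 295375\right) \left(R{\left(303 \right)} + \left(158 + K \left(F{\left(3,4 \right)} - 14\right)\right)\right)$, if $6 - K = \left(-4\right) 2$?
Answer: $- \frac{48778132}{3} \approx -1.6259 \cdot 10^{7}$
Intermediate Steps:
$F{\left(E,X \right)} = 6 E$
$K = 14$ ($K = 6 - \left(-4\right) 2 = 6 - -8 = 6 + 8 = 14$)
$R{\left(Y \right)} = \frac{214}{9} - \frac{2 Y}{9}$ ($R{\left(Y \right)} = \frac{2}{9} - \frac{\left(Y - 212\right) + Y}{9} = \frac{2}{9} - \frac{\left(-212 + Y\right) + Y}{9} = \frac{2}{9} - \frac{-212 + 2 Y}{9} = \frac{2}{9} - \left(- \frac{212}{9} + \frac{2 Y}{9}\right) = \frac{214}{9} - \frac{2 Y}{9}$)
$\left(-390769 + 295375\right) \left(R{\left(303 \right)} + \left(158 + K \left(F{\left(3,4 \right)} - 14\right)\right)\right) = \left(-390769 + 295375\right) \left(\left(\frac{214}{9} - \frac{202}{3}\right) + \left(158 + 14 \left(6 \cdot 3 - 14\right)\right)\right) = - 95394 \left(\left(\frac{214}{9} - \frac{202}{3}\right) + \left(158 + 14 \left(18 - 14\right)\right)\right) = - 95394 \left(- \frac{392}{9} + \left(158 + 14 \cdot 4\right)\right) = - 95394 \left(- \frac{392}{9} + \left(158 + 56\right)\right) = - 95394 \left(- \frac{392}{9} + 214\right) = \left(-95394\right) \frac{1534}{9} = - \frac{48778132}{3}$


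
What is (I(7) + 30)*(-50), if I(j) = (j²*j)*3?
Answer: -52950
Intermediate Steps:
I(j) = 3*j³ (I(j) = j³*3 = 3*j³)
(I(7) + 30)*(-50) = (3*7³ + 30)*(-50) = (3*343 + 30)*(-50) = (1029 + 30)*(-50) = 1059*(-50) = -52950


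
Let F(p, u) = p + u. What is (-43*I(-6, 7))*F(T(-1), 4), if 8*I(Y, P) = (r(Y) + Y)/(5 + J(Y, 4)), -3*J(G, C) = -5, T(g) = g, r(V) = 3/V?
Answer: 5031/320 ≈ 15.722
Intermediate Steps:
J(G, C) = 5/3 (J(G, C) = -⅓*(-5) = 5/3)
I(Y, P) = 3*Y/160 + 9/(160*Y) (I(Y, P) = ((3/Y + Y)/(5 + 5/3))/8 = ((Y + 3/Y)/(20/3))/8 = ((Y + 3/Y)*(3/20))/8 = (3*Y/20 + 9/(20*Y))/8 = 3*Y/160 + 9/(160*Y))
(-43*I(-6, 7))*F(T(-1), 4) = (-129*(3 + (-6)²)/(160*(-6)))*(-1 + 4) = -129*(-1)*(3 + 36)/(160*6)*3 = -129*(-1)*39/(160*6)*3 = -43*(-39/320)*3 = (1677/320)*3 = 5031/320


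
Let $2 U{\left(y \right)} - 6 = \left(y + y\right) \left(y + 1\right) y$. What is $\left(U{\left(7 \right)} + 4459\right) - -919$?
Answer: $5773$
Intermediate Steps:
$U{\left(y \right)} = 3 + y^{2} \left(1 + y\right)$ ($U{\left(y \right)} = 3 + \frac{\left(y + y\right) \left(y + 1\right) y}{2} = 3 + \frac{2 y \left(1 + y\right) y}{2} = 3 + \frac{2 y^{2} \left(1 + y\right)}{2} = 3 + y^{2} \left(1 + y\right)$)
$\left(U{\left(7 \right)} + 4459\right) - -919 = \left(\left(3 + 7^{2} + 7^{3}\right) + 4459\right) - -919 = \left(\left(3 + 49 + 343\right) + 4459\right) + \left(920 - 1\right) = \left(395 + 4459\right) + 919 = 4854 + 919 = 5773$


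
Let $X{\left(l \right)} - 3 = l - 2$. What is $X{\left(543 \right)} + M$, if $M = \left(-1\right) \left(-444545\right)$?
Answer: $445089$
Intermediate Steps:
$X{\left(l \right)} = 1 + l$ ($X{\left(l \right)} = 3 + \left(l - 2\right) = 3 + \left(-2 + l\right) = 1 + l$)
$M = 444545$
$X{\left(543 \right)} + M = \left(1 + 543\right) + 444545 = 544 + 444545 = 445089$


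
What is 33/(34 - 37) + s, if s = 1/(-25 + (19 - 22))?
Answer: -309/28 ≈ -11.036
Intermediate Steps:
s = -1/28 (s = 1/(-25 - 3) = 1/(-28) = -1/28 ≈ -0.035714)
33/(34 - 37) + s = 33/(34 - 37) - 1/28 = 33/(-3) - 1/28 = 33*(-⅓) - 1/28 = -11 - 1/28 = -309/28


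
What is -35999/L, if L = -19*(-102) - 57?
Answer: -35999/1881 ≈ -19.138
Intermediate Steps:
L = 1881 (L = 1938 - 57 = 1881)
-35999/L = -35999/1881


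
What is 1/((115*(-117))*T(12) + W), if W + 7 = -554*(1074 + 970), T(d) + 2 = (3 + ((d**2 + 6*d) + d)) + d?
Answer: -1/4375038 ≈ -2.2857e-7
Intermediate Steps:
T(d) = 1 + d**2 + 8*d (T(d) = -2 + ((3 + ((d**2 + 6*d) + d)) + d) = -2 + ((3 + (d**2 + 7*d)) + d) = -2 + ((3 + d**2 + 7*d) + d) = -2 + (3 + d**2 + 8*d) = 1 + d**2 + 8*d)
W = -1132383 (W = -7 - 554*(1074 + 970) = -7 - 554*2044 = -7 - 1132376 = -1132383)
1/((115*(-117))*T(12) + W) = 1/((115*(-117))*(1 + 12**2 + 8*12) - 1132383) = 1/(-13455*(1 + 144 + 96) - 1132383) = 1/(-13455*241 - 1132383) = 1/(-3242655 - 1132383) = 1/(-4375038) = -1/4375038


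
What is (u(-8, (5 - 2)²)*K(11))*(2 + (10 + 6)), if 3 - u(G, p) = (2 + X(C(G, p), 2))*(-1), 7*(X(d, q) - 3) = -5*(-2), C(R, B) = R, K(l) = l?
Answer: 13068/7 ≈ 1866.9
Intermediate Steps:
X(d, q) = 31/7 (X(d, q) = 3 + (-5*(-2))/7 = 3 + (⅐)*10 = 3 + 10/7 = 31/7)
u(G, p) = 66/7 (u(G, p) = 3 - (2 + 31/7)*(-1) = 3 - 45*(-1)/7 = 3 - 1*(-45/7) = 3 + 45/7 = 66/7)
(u(-8, (5 - 2)²)*K(11))*(2 + (10 + 6)) = ((66/7)*11)*(2 + (10 + 6)) = 726*(2 + 16)/7 = (726/7)*18 = 13068/7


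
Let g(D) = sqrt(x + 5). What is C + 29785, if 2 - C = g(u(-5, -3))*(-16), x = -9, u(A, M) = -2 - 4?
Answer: 29787 + 32*I ≈ 29787.0 + 32.0*I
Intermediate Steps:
u(A, M) = -6
g(D) = 2*I (g(D) = sqrt(-9 + 5) = sqrt(-4) = 2*I)
C = 2 + 32*I (C = 2 - 2*I*(-16) = 2 - (-32)*I = 2 + 32*I ≈ 2.0 + 32.0*I)
C + 29785 = (2 + 32*I) + 29785 = 29787 + 32*I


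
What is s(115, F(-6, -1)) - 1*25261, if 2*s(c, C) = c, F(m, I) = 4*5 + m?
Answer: -50407/2 ≈ -25204.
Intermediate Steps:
F(m, I) = 20 + m
s(c, C) = c/2
s(115, F(-6, -1)) - 1*25261 = (1/2)*115 - 1*25261 = 115/2 - 25261 = -50407/2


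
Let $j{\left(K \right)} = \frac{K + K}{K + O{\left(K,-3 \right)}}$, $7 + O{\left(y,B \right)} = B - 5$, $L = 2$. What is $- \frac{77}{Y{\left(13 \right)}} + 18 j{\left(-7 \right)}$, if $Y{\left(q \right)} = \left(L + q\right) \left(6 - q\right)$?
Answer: $\frac{2011}{165} \approx 12.188$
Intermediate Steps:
$Y{\left(q \right)} = \left(2 + q\right) \left(6 - q\right)$
$O{\left(y,B \right)} = -12 + B$ ($O{\left(y,B \right)} = -7 + \left(B - 5\right) = -7 + \left(-5 + B\right) = -12 + B$)
$j{\left(K \right)} = \frac{2 K}{-15 + K}$ ($j{\left(K \right)} = \frac{K + K}{K - 15} = \frac{2 K}{K - 15} = \frac{2 K}{-15 + K}$)
$- \frac{77}{Y{\left(13 \right)}} + 18 j{\left(-7 \right)} = - \frac{77}{12 - 13^{2} + 4 \cdot 13} + 18 \cdot 2 \left(-7\right) \frac{1}{-15 - 7} = - \frac{77}{12 - 169 + 52} + 18 \cdot 2 \left(-7\right) \frac{1}{-22} = - \frac{77}{12 - 169 + 52} + 18 \cdot 2 \left(-7\right) \left(- \frac{1}{22}\right) = - \frac{77}{-105} + 18 \cdot \frac{7}{11} = \left(-77\right) \left(- \frac{1}{105}\right) + \frac{126}{11} = \frac{11}{15} + \frac{126}{11} = \frac{2011}{165}$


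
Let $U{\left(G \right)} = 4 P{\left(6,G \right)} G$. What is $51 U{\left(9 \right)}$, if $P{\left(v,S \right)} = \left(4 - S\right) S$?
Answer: $-82620$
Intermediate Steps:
$P{\left(v,S \right)} = S \left(4 - S\right)$
$U{\left(G \right)} = 4 G^{2} \left(4 - G\right)$ ($U{\left(G \right)} = 4 G \left(4 - G\right) G = 4 G^{2} \left(4 - G\right)$)
$51 U{\left(9 \right)} = 51 \cdot 4 \cdot 9^{2} \left(4 - 9\right) = 51 \cdot 4 \cdot 81 \left(4 - 9\right) = 51 \cdot 4 \cdot 81 \left(-5\right) = 51 \left(-1620\right) = -82620$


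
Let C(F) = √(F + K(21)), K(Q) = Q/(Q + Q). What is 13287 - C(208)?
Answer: 13287 - √834/2 ≈ 13273.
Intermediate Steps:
K(Q) = ½ (K(Q) = Q/((2*Q)) = Q*(1/(2*Q)) = ½)
C(F) = √(½ + F) (C(F) = √(F + ½) = √(½ + F))
13287 - C(208) = 13287 - √(2 + 4*208)/2 = 13287 - √(2 + 832)/2 = 13287 - √834/2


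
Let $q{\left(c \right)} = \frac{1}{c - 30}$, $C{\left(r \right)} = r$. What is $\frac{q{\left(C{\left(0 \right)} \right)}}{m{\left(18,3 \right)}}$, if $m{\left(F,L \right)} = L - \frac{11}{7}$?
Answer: $- \frac{7}{300} \approx -0.023333$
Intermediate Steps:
$m{\left(F,L \right)} = - \frac{11}{7} + L$ ($m{\left(F,L \right)} = L - \frac{11}{7} = - \frac{11}{7} + L$)
$q{\left(c \right)} = \frac{1}{-30 + c}$
$\frac{q{\left(C{\left(0 \right)} \right)}}{m{\left(18,3 \right)}} = \frac{1}{\left(-30 + 0\right) \left(- \frac{11}{7} + 3\right)} = \frac{1}{\left(-30\right) \frac{10}{7}} = \left(- \frac{1}{30}\right) \frac{7}{10} = - \frac{7}{300}$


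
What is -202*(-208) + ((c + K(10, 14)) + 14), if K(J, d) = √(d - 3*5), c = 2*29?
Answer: 42088 + I ≈ 42088.0 + 1.0*I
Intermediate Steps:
c = 58
K(J, d) = √(-15 + d) (K(J, d) = √(d - 15) = √(-15 + d))
-202*(-208) + ((c + K(10, 14)) + 14) = -202*(-208) + ((58 + √(-15 + 14)) + 14) = 42016 + ((58 + √(-1)) + 14) = 42016 + ((58 + I) + 14) = 42016 + (72 + I) = 42088 + I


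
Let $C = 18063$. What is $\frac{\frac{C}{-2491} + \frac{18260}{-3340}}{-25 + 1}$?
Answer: $\frac{1322701}{2495982} \approx 0.52993$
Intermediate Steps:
$\frac{\frac{C}{-2491} + \frac{18260}{-3340}}{-25 + 1} = \frac{\frac{18063}{-2491} + \frac{18260}{-3340}}{-25 + 1} = \frac{18063 \left(- \frac{1}{2491}\right) + 18260 \left(- \frac{1}{3340}\right)}{-24} = - \frac{- \frac{18063}{2491} - \frac{913}{167}}{24} = \left(- \frac{1}{24}\right) \left(- \frac{5290804}{415997}\right) = \frac{1322701}{2495982}$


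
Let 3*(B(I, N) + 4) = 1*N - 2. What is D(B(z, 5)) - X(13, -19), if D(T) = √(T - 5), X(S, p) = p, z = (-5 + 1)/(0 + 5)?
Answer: 19 + 2*I*√2 ≈ 19.0 + 2.8284*I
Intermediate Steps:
z = -⅘ (z = -4/5 = -4*⅕ = -⅘ ≈ -0.80000)
B(I, N) = -14/3 + N/3 (B(I, N) = -4 + (1*N - 2)/3 = -4 + (N - 2)/3 = -4 + (-2 + N)/3 = -4 + (-⅔ + N/3) = -14/3 + N/3)
D(T) = √(-5 + T)
D(B(z, 5)) - X(13, -19) = √(-5 + (-14/3 + (⅓)*5)) - 1*(-19) = √(-5 + (-14/3 + 5/3)) + 19 = √(-5 - 3) + 19 = √(-8) + 19 = 2*I*√2 + 19 = 19 + 2*I*√2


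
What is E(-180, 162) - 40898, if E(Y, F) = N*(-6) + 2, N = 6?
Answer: -40932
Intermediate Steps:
E(Y, F) = -34 (E(Y, F) = 6*(-6) + 2 = -36 + 2 = -34)
E(-180, 162) - 40898 = -34 - 40898 = -40932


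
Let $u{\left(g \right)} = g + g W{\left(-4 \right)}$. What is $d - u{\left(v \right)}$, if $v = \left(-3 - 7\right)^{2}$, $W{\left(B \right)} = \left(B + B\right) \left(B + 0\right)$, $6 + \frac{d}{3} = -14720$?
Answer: $-47478$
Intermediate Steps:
$d = -44178$ ($d = -18 + 3 \left(-14720\right) = -18 - 44160 = -44178$)
$W{\left(B \right)} = 2 B^{2}$ ($W{\left(B \right)} = 2 B B = 2 B^{2}$)
$v = 100$ ($v = \left(-10\right)^{2} = 100$)
$u{\left(g \right)} = 33 g$ ($u{\left(g \right)} = g + g 2 \left(-4\right)^{2} = g + g 2 \cdot 16 = g + g 32 = g + 32 g = 33 g$)
$d - u{\left(v \right)} = -44178 - 33 \cdot 100 = -44178 - 3300 = -47478$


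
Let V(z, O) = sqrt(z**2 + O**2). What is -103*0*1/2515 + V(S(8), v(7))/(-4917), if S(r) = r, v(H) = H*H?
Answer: -sqrt(2465)/4917 ≈ -0.010097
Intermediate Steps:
v(H) = H**2
V(z, O) = sqrt(O**2 + z**2)
-103*0*1/2515 + V(S(8), v(7))/(-4917) = -103*0*1/2515 + sqrt((7**2)**2 + 8**2)/(-4917) = -0*(1/2515) + sqrt(49**2 + 64)*(-1/4917) = -103*0*(1/2515) + sqrt(2401 + 64)*(-1/4917) = 0*(1/2515) + sqrt(2465)*(-1/4917) = 0 - sqrt(2465)/4917 = -sqrt(2465)/4917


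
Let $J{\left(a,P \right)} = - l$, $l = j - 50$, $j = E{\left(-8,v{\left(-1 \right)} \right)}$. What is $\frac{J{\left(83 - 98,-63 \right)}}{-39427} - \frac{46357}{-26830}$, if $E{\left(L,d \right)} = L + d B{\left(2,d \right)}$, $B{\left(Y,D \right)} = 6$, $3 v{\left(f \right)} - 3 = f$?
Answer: $\frac{1826268619}{1057826410} \approx 1.7264$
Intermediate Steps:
$v{\left(f \right)} = 1 + \frac{f}{3}$
$E{\left(L,d \right)} = L + 6 d$ ($E{\left(L,d \right)} = L + d 6 = L + 6 d$)
$j = -4$ ($j = -8 + 6 \left(1 + \frac{1}{3} \left(-1\right)\right) = -8 + 6 \left(1 - \frac{1}{3}\right) = -8 + 6 \cdot \frac{2}{3} = -8 + 4 = -4$)
$l = -54$ ($l = -4 - 50 = -54$)
$J{\left(a,P \right)} = 54$ ($J{\left(a,P \right)} = \left(-1\right) \left(-54\right) = 54$)
$\frac{J{\left(83 - 98,-63 \right)}}{-39427} - \frac{46357}{-26830} = \frac{54}{-39427} - \frac{46357}{-26830} = 54 \left(- \frac{1}{39427}\right) - - \frac{46357}{26830} = - \frac{54}{39427} + \frac{46357}{26830} = \frac{1826268619}{1057826410}$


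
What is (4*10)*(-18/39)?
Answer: -240/13 ≈ -18.462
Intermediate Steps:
(4*10)*(-18/39) = 40*(-18*1/39) = 40*(-6/13) = -240/13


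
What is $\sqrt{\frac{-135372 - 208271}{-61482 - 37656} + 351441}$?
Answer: $\frac{\sqrt{3454116775806138}}{99138} \approx 592.83$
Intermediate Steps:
$\sqrt{\frac{-135372 - 208271}{-61482 - 37656} + 351441} = \sqrt{- \frac{343643}{-99138} + 351441} = \sqrt{\left(-343643\right) \left(- \frac{1}{99138}\right) + 351441} = \sqrt{\frac{343643}{99138} + 351441} = \sqrt{\frac{34841501501}{99138}} = \frac{\sqrt{3454116775806138}}{99138}$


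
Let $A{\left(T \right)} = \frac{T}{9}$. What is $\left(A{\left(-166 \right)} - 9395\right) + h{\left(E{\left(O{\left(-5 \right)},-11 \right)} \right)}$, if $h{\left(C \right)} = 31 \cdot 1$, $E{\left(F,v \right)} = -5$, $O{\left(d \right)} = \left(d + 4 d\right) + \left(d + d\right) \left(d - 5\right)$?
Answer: $- \frac{84442}{9} \approx -9382.4$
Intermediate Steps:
$A{\left(T \right)} = \frac{T}{9}$ ($A{\left(T \right)} = T \frac{1}{9} = \frac{T}{9}$)
$O{\left(d \right)} = 5 d + 2 d \left(-5 + d\right)$
$h{\left(C \right)} = 31$
$\left(A{\left(-166 \right)} - 9395\right) + h{\left(E{\left(O{\left(-5 \right)},-11 \right)} \right)} = \left(\frac{1}{9} \left(-166\right) - 9395\right) + 31 = \left(- \frac{166}{9} - 9395\right) + 31 = - \frac{84721}{9} + 31 = - \frac{84442}{9}$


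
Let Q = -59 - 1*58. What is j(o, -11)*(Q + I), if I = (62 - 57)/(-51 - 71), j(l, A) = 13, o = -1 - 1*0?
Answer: -185627/122 ≈ -1521.5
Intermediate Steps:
o = -1 (o = -1 + 0 = -1)
Q = -117 (Q = -59 - 58 = -117)
I = -5/122 (I = 5/(-122) = 5*(-1/122) = -5/122 ≈ -0.040984)
j(o, -11)*(Q + I) = 13*(-117 - 5/122) = 13*(-14279/122) = -185627/122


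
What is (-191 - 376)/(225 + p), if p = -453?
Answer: 189/76 ≈ 2.4868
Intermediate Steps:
(-191 - 376)/(225 + p) = (-191 - 376)/(225 - 453) = -567/(-228) = -567*(-1/228) = 189/76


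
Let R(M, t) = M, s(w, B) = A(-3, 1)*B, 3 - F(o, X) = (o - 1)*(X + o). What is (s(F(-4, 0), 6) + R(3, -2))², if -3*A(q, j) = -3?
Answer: 81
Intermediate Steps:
A(q, j) = 1 (A(q, j) = -⅓*(-3) = 1)
F(o, X) = 3 - (-1 + o)*(X + o) (F(o, X) = 3 - (o - 1)*(X + o) = 3 - (-1 + o)*(X + o))
s(w, B) = B (s(w, B) = 1*B = B)
(s(F(-4, 0), 6) + R(3, -2))² = (6 + 3)² = 9² = 81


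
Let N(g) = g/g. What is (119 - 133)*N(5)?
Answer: -14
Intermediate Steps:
N(g) = 1
(119 - 133)*N(5) = (119 - 133)*1 = -14*1 = -14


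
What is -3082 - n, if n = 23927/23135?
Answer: -71325997/23135 ≈ -3083.0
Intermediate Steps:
n = 23927/23135 (n = 23927*(1/23135) = 23927/23135 ≈ 1.0342)
-3082 - n = -3082 - 1*23927/23135 = -3082 - 23927/23135 = -71325997/23135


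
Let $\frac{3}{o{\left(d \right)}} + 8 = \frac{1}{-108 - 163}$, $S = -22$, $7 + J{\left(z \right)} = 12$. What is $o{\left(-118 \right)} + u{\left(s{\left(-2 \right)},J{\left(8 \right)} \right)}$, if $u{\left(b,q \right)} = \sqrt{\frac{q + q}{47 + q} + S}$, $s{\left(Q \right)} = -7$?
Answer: $- \frac{271}{723} + \frac{9 i \sqrt{182}}{26} \approx -0.37483 + 4.6699 i$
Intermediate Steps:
$J{\left(z \right)} = 5$ ($J{\left(z \right)} = -7 + 12 = 5$)
$o{\left(d \right)} = - \frac{271}{723}$ ($o{\left(d \right)} = \frac{3}{-8 + \frac{1}{-108 - 163}} = \frac{3}{-8 + \frac{1}{-271}} = \frac{3}{-8 - \frac{1}{271}} = \frac{3}{- \frac{2169}{271}} = 3 \left(- \frac{271}{2169}\right) = - \frac{271}{723}$)
$u{\left(b,q \right)} = \sqrt{-22 + \frac{2 q}{47 + q}}$ ($u{\left(b,q \right)} = \sqrt{\frac{q + q}{47 + q} - 22} = \sqrt{\frac{2 q}{47 + q} - 22} = \sqrt{-22 + \frac{2 q}{47 + q}}$)
$o{\left(-118 \right)} + u{\left(s{\left(-2 \right)},J{\left(8 \right)} \right)} = - \frac{271}{723} + \sqrt{2} \sqrt{\frac{-517 - 50}{47 + 5}} = - \frac{271}{723} + \sqrt{2} \sqrt{\frac{-517 - 50}{52}} = - \frac{271}{723} + \sqrt{2} \sqrt{\frac{1}{52} \left(-567\right)} = - \frac{271}{723} + \sqrt{2} \sqrt{- \frac{567}{52}} = - \frac{271}{723} + \sqrt{2} \frac{9 i \sqrt{91}}{26} = - \frac{271}{723} + \frac{9 i \sqrt{182}}{26}$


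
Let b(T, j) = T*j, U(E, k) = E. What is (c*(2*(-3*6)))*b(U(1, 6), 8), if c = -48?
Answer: 13824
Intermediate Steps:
(c*(2*(-3*6)))*b(U(1, 6), 8) = (-96*(-3*6))*(1*8) = -96*(-18)*8 = -48*(-36)*8 = 1728*8 = 13824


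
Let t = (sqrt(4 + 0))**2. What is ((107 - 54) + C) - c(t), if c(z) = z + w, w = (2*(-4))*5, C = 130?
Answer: 219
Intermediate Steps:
w = -40 (w = -8*5 = -40)
t = 4 (t = (sqrt(4))**2 = 2**2 = 4)
c(z) = -40 + z (c(z) = z - 40 = -40 + z)
((107 - 54) + C) - c(t) = ((107 - 54) + 130) - (-40 + 4) = (53 + 130) - 1*(-36) = 183 + 36 = 219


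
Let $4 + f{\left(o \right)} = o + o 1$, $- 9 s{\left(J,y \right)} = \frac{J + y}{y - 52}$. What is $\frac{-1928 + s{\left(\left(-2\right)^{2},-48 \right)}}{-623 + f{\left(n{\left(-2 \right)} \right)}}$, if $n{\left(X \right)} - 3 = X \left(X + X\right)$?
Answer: $\frac{433811}{136125} \approx 3.1869$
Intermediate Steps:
$n{\left(X \right)} = 3 + 2 X^{2}$ ($n{\left(X \right)} = 3 + X \left(X + X\right) = 3 + X 2 X = 3 + 2 X^{2}$)
$s{\left(J,y \right)} = - \frac{J + y}{9 \left(-52 + y\right)}$ ($s{\left(J,y \right)} = - \frac{\left(J + y\right) \frac{1}{y - 52}}{9} = - \frac{\left(J + y\right) \frac{1}{-52 + y}}{9} = - \frac{\frac{1}{-52 + y} \left(J + y\right)}{9} = - \frac{J + y}{9 \left(-52 + y\right)}$)
$f{\left(o \right)} = -4 + 2 o$ ($f{\left(o \right)} = -4 + \left(o + o 1\right) = -4 + \left(o + o\right) = -4 + 2 o$)
$\frac{-1928 + s{\left(\left(-2\right)^{2},-48 \right)}}{-623 + f{\left(n{\left(-2 \right)} \right)}} = \frac{-1928 + \frac{- \left(-2\right)^{2} - -48}{9 \left(-52 - 48\right)}}{-623 - \left(4 - 2 \left(3 + 2 \left(-2\right)^{2}\right)\right)} = \frac{-1928 + \frac{\left(-1\right) 4 + 48}{9 \left(-100\right)}}{-623 - \left(4 - 2 \left(3 + 2 \cdot 4\right)\right)} = \frac{-1928 + \frac{1}{9} \left(- \frac{1}{100}\right) \left(-4 + 48\right)}{-623 - \left(4 - 2 \left(3 + 8\right)\right)} = \frac{-1928 + \frac{1}{9} \left(- \frac{1}{100}\right) 44}{-623 + \left(-4 + 2 \cdot 11\right)} = \frac{-1928 - \frac{11}{225}}{-623 + \left(-4 + 22\right)} = - \frac{433811}{225 \left(-623 + 18\right)} = - \frac{433811}{225 \left(-605\right)} = \left(- \frac{433811}{225}\right) \left(- \frac{1}{605}\right) = \frac{433811}{136125}$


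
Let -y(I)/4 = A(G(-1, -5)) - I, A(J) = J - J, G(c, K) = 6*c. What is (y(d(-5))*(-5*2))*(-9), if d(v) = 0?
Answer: 0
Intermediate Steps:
A(J) = 0
y(I) = 4*I (y(I) = -4*(0 - I) = -(-4)*I = 4*I)
(y(d(-5))*(-5*2))*(-9) = ((4*0)*(-5*2))*(-9) = (0*(-10))*(-9) = 0*(-9) = 0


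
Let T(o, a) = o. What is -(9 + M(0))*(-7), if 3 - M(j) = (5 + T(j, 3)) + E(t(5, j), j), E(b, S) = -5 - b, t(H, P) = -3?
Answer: 63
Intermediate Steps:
M(j) = -j (M(j) = 3 - ((5 + j) + (-5 - 1*(-3))) = 3 - ((5 + j) + (-5 + 3)) = 3 - ((5 + j) - 2) = 3 - (3 + j) = 3 + (-3 - j) = -j)
-(9 + M(0))*(-7) = -(9 - 1*0)*(-7) = -(9 + 0)*(-7) = -9*(-7) = -1*(-63) = 63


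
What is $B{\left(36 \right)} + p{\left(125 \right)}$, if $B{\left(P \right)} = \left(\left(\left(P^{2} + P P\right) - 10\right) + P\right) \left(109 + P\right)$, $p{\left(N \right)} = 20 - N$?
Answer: $379505$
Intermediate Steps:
$B{\left(P \right)} = \left(109 + P\right) \left(-10 + P + 2 P^{2}\right)$ ($B{\left(P \right)} = \left(\left(\left(P^{2} + P^{2}\right) - 10\right) + P\right) \left(109 + P\right) = \left(\left(2 P^{2} - 10\right) + P\right) \left(109 + P\right) = \left(\left(-10 + 2 P^{2}\right) + P\right) \left(109 + P\right) = \left(-10 + P + 2 P^{2}\right) \left(109 + P\right) = \left(109 + P\right) \left(-10 + P + 2 P^{2}\right)$)
$B{\left(36 \right)} + p{\left(125 \right)} = \left(-1090 + 2 \cdot 36^{3} + 99 \cdot 36 + 219 \cdot 36^{2}\right) + \left(20 - 125\right) = \left(-1090 + 2 \cdot 46656 + 3564 + 219 \cdot 1296\right) + \left(20 - 125\right) = \left(-1090 + 93312 + 3564 + 283824\right) - 105 = 379610 - 105 = 379505$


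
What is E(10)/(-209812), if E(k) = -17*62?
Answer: 527/104906 ≈ 0.0050235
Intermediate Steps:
E(k) = -1054
E(10)/(-209812) = -1054/(-209812) = -1054*(-1/209812) = 527/104906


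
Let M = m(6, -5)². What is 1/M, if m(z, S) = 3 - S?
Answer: 1/64 ≈ 0.015625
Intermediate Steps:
M = 64 (M = (3 - 1*(-5))² = (3 + 5)² = 8² = 64)
1/M = 1/64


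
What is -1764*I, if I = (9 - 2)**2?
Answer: -86436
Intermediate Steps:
I = 49 (I = 7**2 = 49)
-1764*I = -1764*49 = -86436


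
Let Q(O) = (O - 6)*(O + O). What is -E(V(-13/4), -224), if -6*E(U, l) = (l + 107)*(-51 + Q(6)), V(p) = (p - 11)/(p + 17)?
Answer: 1989/2 ≈ 994.50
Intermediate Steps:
Q(O) = 2*O*(-6 + O) (Q(O) = (-6 + O)*(2*O) = 2*O*(-6 + O))
V(p) = (-11 + p)/(17 + p)
E(U, l) = 1819/2 + 17*l/2 (E(U, l) = -(l + 107)*(-51 + 2*6*(-6 + 6))/6 = -(107 + l)*(-51 + 2*6*0)/6 = -(107 + l)*(-51 + 0)/6 = -(107 + l)*(-51)/6 = -(-5457 - 51*l)/6 = 1819/2 + 17*l/2)
-E(V(-13/4), -224) = -(1819/2 + (17/2)*(-224)) = -(1819/2 - 1904) = -1*(-1989/2) = 1989/2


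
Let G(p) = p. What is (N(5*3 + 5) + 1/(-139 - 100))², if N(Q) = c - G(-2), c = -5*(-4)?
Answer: 27636049/57121 ≈ 483.82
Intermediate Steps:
c = 20
N(Q) = 22 (N(Q) = 20 - 1*(-2) = 20 + 2 = 22)
(N(5*3 + 5) + 1/(-139 - 100))² = (22 + 1/(-139 - 100))² = (22 + 1/(-239))² = (22 - 1/239)² = (5257/239)² = 27636049/57121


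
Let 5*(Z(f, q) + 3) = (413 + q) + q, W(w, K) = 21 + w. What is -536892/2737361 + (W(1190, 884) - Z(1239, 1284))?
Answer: 8453023669/13686805 ≈ 617.60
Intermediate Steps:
Z(f, q) = 398/5 + 2*q/5 (Z(f, q) = -3 + ((413 + q) + q)/5 = -3 + (413 + 2*q)/5 = -3 + (413/5 + 2*q/5) = 398/5 + 2*q/5)
-536892/2737361 + (W(1190, 884) - Z(1239, 1284)) = -536892/2737361 + ((21 + 1190) - (398/5 + (⅖)*1284)) = -536892*1/2737361 + (1211 - (398/5 + 2568/5)) = -536892/2737361 + (1211 - 1*2966/5) = -536892/2737361 + (1211 - 2966/5) = -536892/2737361 + 3089/5 = 8453023669/13686805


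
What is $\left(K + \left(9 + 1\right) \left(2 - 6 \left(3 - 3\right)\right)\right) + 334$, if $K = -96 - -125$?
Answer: $383$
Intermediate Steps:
$K = 29$ ($K = -96 + 125 = 29$)
$\left(K + \left(9 + 1\right) \left(2 - 6 \left(3 - 3\right)\right)\right) + 334 = \left(29 + \left(9 + 1\right) \left(2 - 6 \left(3 - 3\right)\right)\right) + 334 = \left(29 + 10 \left(2 - 6 \cdot 0\right)\right) + 334 = \left(29 + 10 \left(2 - 0\right)\right) + 334 = \left(29 + 10 \left(2 + 0\right)\right) + 334 = \left(29 + 10 \cdot 2\right) + 334 = \left(29 + 20\right) + 334 = 49 + 334 = 383$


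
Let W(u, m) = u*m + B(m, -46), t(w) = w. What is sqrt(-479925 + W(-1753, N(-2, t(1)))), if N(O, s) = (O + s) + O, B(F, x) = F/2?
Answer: I*sqrt(1898670)/2 ≈ 688.96*I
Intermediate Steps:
B(F, x) = F/2 (B(F, x) = F*(1/2) = F/2)
N(O, s) = s + 2*O
W(u, m) = m/2 + m*u (W(u, m) = u*m + m/2 = m*u + m/2 = m/2 + m*u)
sqrt(-479925 + W(-1753, N(-2, t(1)))) = sqrt(-479925 + (1 + 2*(-2))*(1/2 - 1753)) = sqrt(-479925 + (1 - 4)*(-3505/2)) = sqrt(-479925 - 3*(-3505/2)) = sqrt(-479925 + 10515/2) = sqrt(-949335/2) = I*sqrt(1898670)/2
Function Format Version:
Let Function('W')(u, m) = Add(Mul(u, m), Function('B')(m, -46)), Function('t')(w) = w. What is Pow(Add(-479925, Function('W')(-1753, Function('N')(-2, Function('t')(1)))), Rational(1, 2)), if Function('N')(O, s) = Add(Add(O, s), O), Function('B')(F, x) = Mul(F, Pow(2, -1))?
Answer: Mul(Rational(1, 2), I, Pow(1898670, Rational(1, 2))) ≈ Mul(688.96, I)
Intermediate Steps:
Function('B')(F, x) = Mul(Rational(1, 2), F) (Function('B')(F, x) = Mul(F, Rational(1, 2)) = Mul(Rational(1, 2), F))
Function('N')(O, s) = Add(s, Mul(2, O))
Function('W')(u, m) = Add(Mul(Rational(1, 2), m), Mul(m, u)) (Function('W')(u, m) = Add(Mul(u, m), Mul(Rational(1, 2), m)) = Add(Mul(m, u), Mul(Rational(1, 2), m)) = Add(Mul(Rational(1, 2), m), Mul(m, u)))
Pow(Add(-479925, Function('W')(-1753, Function('N')(-2, Function('t')(1)))), Rational(1, 2)) = Pow(Add(-479925, Mul(Add(1, Mul(2, -2)), Add(Rational(1, 2), -1753))), Rational(1, 2)) = Pow(Add(-479925, Mul(Add(1, -4), Rational(-3505, 2))), Rational(1, 2)) = Pow(Add(-479925, Mul(-3, Rational(-3505, 2))), Rational(1, 2)) = Pow(Add(-479925, Rational(10515, 2)), Rational(1, 2)) = Pow(Rational(-949335, 2), Rational(1, 2)) = Mul(Rational(1, 2), I, Pow(1898670, Rational(1, 2)))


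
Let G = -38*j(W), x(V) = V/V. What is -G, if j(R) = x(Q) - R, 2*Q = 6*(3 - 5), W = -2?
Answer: 114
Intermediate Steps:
Q = -6 (Q = (6*(3 - 5))/2 = (6*(-2))/2 = (½)*(-12) = -6)
x(V) = 1
j(R) = 1 - R
G = -114 (G = -38*(1 - 1*(-2)) = -38*(1 + 2) = -38*3 = -114)
-G = -1*(-114) = 114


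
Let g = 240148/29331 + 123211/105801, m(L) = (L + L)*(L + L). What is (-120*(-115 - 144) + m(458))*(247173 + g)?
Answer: 222484615352884733024/1034416377 ≈ 2.1508e+11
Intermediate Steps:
m(L) = 4*L**2 (m(L) = (2*L)*(2*L) = 4*L**2)
g = 9673933463/1034416377 (g = 240148*(1/29331) + 123211*(1/105801) = 240148/29331 + 123211/105801 = 9673933463/1034416377 ≈ 9.3521)
(-120*(-115 - 144) + m(458))*(247173 + g) = (-120*(-115 - 144) + 4*458**2)*(247173 + 9673933463/1034416377) = (-120*(-259) + 4*209764)*(255689473085684/1034416377) = (31080 + 839056)*(255689473085684/1034416377) = 870136*(255689473085684/1034416377) = 222484615352884733024/1034416377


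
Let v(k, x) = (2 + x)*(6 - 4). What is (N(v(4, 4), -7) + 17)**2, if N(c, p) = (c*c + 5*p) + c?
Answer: 19044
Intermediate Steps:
v(k, x) = 4 + 2*x (v(k, x) = (2 + x)*2 = 4 + 2*x)
N(c, p) = c + c**2 + 5*p (N(c, p) = (c**2 + 5*p) + c = c + c**2 + 5*p)
(N(v(4, 4), -7) + 17)**2 = (((4 + 2*4) + (4 + 2*4)**2 + 5*(-7)) + 17)**2 = (((4 + 8) + (4 + 8)**2 - 35) + 17)**2 = ((12 + 12**2 - 35) + 17)**2 = ((12 + 144 - 35) + 17)**2 = (121 + 17)**2 = 138**2 = 19044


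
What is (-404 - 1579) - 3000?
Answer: -4983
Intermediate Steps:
(-404 - 1579) - 3000 = -1983 - 3000 = -4983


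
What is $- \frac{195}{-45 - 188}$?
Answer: $\frac{195}{233} \approx 0.83691$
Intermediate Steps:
$- \frac{195}{-45 - 188} = - \frac{195}{-233} = \left(-195\right) \left(- \frac{1}{233}\right) = \frac{195}{233}$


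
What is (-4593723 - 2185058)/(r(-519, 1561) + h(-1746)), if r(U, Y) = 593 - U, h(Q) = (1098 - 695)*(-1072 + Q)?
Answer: 6778781/1134542 ≈ 5.9749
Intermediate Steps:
h(Q) = -432016 + 403*Q (h(Q) = 403*(-1072 + Q) = -432016 + 403*Q)
(-4593723 - 2185058)/(r(-519, 1561) + h(-1746)) = (-4593723 - 2185058)/((593 - 1*(-519)) + (-432016 + 403*(-1746))) = -6778781/((593 + 519) + (-432016 - 703638)) = -6778781/(1112 - 1135654) = -6778781/(-1134542) = -6778781*(-1/1134542) = 6778781/1134542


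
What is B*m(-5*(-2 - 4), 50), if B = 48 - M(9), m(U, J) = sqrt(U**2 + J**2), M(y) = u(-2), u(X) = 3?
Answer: 450*sqrt(34) ≈ 2623.9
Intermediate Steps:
M(y) = 3
m(U, J) = sqrt(J**2 + U**2)
B = 45 (B = 48 - 1*3 = 48 - 3 = 45)
B*m(-5*(-2 - 4), 50) = 45*sqrt(50**2 + (-5*(-2 - 4))**2) = 45*sqrt(2500 + (-5*(-6))**2) = 45*sqrt(2500 + 30**2) = 45*sqrt(2500 + 900) = 45*sqrt(3400) = 45*(10*sqrt(34)) = 450*sqrt(34)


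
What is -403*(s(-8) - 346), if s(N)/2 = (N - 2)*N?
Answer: 74958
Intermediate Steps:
s(N) = 2*N*(-2 + N) (s(N) = 2*((N - 2)*N) = 2*((-2 + N)*N) = 2*(N*(-2 + N)) = 2*N*(-2 + N))
-403*(s(-8) - 346) = -403*(2*(-8)*(-2 - 8) - 346) = -403*(2*(-8)*(-10) - 346) = -403*(160 - 346) = -403*(-186) = 74958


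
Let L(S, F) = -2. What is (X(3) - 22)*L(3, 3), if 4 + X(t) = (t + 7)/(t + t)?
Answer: 146/3 ≈ 48.667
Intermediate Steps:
X(t) = -4 + (7 + t)/(2*t) (X(t) = -4 + (t + 7)/(t + t) = -4 + (7 + t)/((2*t)) = -4 + (7 + t)*(1/(2*t)) = -4 + (7 + t)/(2*t))
(X(3) - 22)*L(3, 3) = ((7/2)*(1 - 1*3)/3 - 22)*(-2) = ((7/2)*(⅓)*(1 - 3) - 22)*(-2) = ((7/2)*(⅓)*(-2) - 22)*(-2) = (-7/3 - 22)*(-2) = -73/3*(-2) = 146/3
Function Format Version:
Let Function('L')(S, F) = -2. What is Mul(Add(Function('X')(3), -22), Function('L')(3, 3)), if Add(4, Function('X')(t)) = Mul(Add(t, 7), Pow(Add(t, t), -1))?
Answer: Rational(146, 3) ≈ 48.667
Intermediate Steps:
Function('X')(t) = Add(-4, Mul(Rational(1, 2), Pow(t, -1), Add(7, t))) (Function('X')(t) = Add(-4, Mul(Add(t, 7), Pow(Add(t, t), -1))) = Add(-4, Mul(Add(7, t), Pow(Mul(2, t), -1))) = Add(-4, Mul(Add(7, t), Mul(Rational(1, 2), Pow(t, -1)))) = Add(-4, Mul(Rational(1, 2), Pow(t, -1), Add(7, t))))
Mul(Add(Function('X')(3), -22), Function('L')(3, 3)) = Mul(Add(Mul(Rational(7, 2), Pow(3, -1), Add(1, Mul(-1, 3))), -22), -2) = Mul(Add(Mul(Rational(7, 2), Rational(1, 3), Add(1, -3)), -22), -2) = Mul(Add(Mul(Rational(7, 2), Rational(1, 3), -2), -22), -2) = Mul(Add(Rational(-7, 3), -22), -2) = Mul(Rational(-73, 3), -2) = Rational(146, 3)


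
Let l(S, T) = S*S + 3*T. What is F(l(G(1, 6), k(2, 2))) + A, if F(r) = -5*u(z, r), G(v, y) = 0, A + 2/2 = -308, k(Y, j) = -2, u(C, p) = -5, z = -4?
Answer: -284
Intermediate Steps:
A = -309 (A = -1 - 308 = -309)
l(S, T) = S² + 3*T
F(r) = 25 (F(r) = -5*(-5) = 25)
F(l(G(1, 6), k(2, 2))) + A = 25 - 309 = -284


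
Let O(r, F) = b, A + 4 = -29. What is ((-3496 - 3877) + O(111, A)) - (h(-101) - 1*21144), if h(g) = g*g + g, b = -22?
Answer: 3649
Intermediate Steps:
A = -33 (A = -4 - 29 = -33)
O(r, F) = -22
h(g) = g + g² (h(g) = g² + g = g + g²)
((-3496 - 3877) + O(111, A)) - (h(-101) - 1*21144) = ((-3496 - 3877) - 22) - (-101*(1 - 101) - 1*21144) = (-7373 - 22) - (-101*(-100) - 21144) = -7395 - (10100 - 21144) = -7395 - 1*(-11044) = -7395 + 11044 = 3649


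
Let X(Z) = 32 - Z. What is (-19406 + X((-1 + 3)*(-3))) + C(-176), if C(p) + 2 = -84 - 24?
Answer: -19478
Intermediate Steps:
C(p) = -110 (C(p) = -2 + (-84 - 24) = -2 - 108 = -110)
(-19406 + X((-1 + 3)*(-3))) + C(-176) = (-19406 + (32 - (-1 + 3)*(-3))) - 110 = (-19406 + (32 - 2*(-3))) - 110 = (-19406 + (32 - 1*(-6))) - 110 = (-19406 + (32 + 6)) - 110 = (-19406 + 38) - 110 = -19368 - 110 = -19478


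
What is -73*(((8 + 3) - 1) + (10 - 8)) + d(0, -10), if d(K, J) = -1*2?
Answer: -878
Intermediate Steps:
d(K, J) = -2
-73*(((8 + 3) - 1) + (10 - 8)) + d(0, -10) = -73*(((8 + 3) - 1) + (10 - 8)) - 2 = -73*((11 - 1) + 2) - 2 = -73*(10 + 2) - 2 = -73*12 - 2 = -876 - 2 = -878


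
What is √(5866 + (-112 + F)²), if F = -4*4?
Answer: 5*√890 ≈ 149.16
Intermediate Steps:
F = -16
√(5866 + (-112 + F)²) = √(5866 + (-112 - 16)²) = √(5866 + (-128)²) = √(5866 + 16384) = √22250 = 5*√890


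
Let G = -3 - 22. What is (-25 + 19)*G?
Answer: 150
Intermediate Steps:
G = -25
(-25 + 19)*G = (-25 + 19)*(-25) = -6*(-25) = 150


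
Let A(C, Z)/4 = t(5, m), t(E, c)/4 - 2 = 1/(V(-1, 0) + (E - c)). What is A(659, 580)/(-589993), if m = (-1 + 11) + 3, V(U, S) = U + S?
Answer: -272/5309937 ≈ -5.1225e-5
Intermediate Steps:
V(U, S) = S + U
m = 13 (m = 10 + 3 = 13)
t(E, c) = 8 + 4/(-1 + E - c) (t(E, c) = 8 + 4/((0 - 1) + (E - c)) = 8 + 4/(-1 + (E - c)) = 8 + 4/(-1 + E - c))
A(C, Z) = 272/9 (A(C, Z) = 4*(4*(-1 - 2*13 + 2*5)/(-1 + 5 - 1*13)) = 4*(4*(-1 - 26 + 10)/(-1 + 5 - 13)) = 4*(4*(-17)/(-9)) = 4*(4*(-1/9)*(-17)) = 4*(68/9) = 272/9)
A(659, 580)/(-589993) = (272/9)/(-589993) = (272/9)*(-1/589993) = -272/5309937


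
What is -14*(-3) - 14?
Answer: 28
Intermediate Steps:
-14*(-3) - 14 = 42 - 14 = 28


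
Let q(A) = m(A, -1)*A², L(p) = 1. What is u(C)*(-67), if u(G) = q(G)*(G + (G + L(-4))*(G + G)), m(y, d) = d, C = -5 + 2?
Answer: 5427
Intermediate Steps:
C = -3
q(A) = -A²
u(G) = -G²*(G + 2*G*(1 + G)) (u(G) = (-G²)*(G + (G + 1)*(G + G)) = (-G²)*(G + (1 + G)*(2*G)) = (-G²)*(G + 2*G*(1 + G)) = -G²*(G + 2*G*(1 + G)))
u(C)*(-67) = ((-3)³*(-3 - 2*(-3)))*(-67) = -27*(-3 + 6)*(-67) = -27*3*(-67) = -81*(-67) = 5427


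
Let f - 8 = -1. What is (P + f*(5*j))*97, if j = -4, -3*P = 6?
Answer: -13774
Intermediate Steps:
P = -2 (P = -⅓*6 = -2)
f = 7 (f = 8 - 1 = 7)
(P + f*(5*j))*97 = (-2 + 7*(5*(-4)))*97 = (-2 + 7*(-20))*97 = (-2 - 140)*97 = -142*97 = -13774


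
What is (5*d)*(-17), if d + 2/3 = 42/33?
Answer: -1700/33 ≈ -51.515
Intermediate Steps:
d = 20/33 (d = -⅔ + 42/33 = -⅔ + 42*(1/33) = -⅔ + 14/11 = 20/33 ≈ 0.60606)
(5*d)*(-17) = (5*(20/33))*(-17) = (100/33)*(-17) = -1700/33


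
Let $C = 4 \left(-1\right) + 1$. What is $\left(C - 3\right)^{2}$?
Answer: $36$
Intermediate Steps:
$C = -3$ ($C = -4 + 1 = -3$)
$\left(C - 3\right)^{2} = \left(-3 - 3\right)^{2} = \left(-6\right)^{2} = 36$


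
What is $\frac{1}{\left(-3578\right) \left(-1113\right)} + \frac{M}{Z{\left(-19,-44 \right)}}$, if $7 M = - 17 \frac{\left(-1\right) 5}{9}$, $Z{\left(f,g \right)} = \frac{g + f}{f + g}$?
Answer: $\frac{2302699}{1706706} \approx 1.3492$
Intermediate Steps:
$Z{\left(f,g \right)} = 1$ ($Z{\left(f,g \right)} = \frac{f + g}{f + g} = 1$)
$M = \frac{85}{63}$ ($M = \frac{\left(-17\right) \frac{\left(-1\right) 5}{9}}{7} = \frac{\left(-17\right) \left(\left(-5\right) \frac{1}{9}\right)}{7} = \frac{\left(-17\right) \left(- \frac{5}{9}\right)}{7} = \frac{1}{7} \cdot \frac{85}{9} = \frac{85}{63} \approx 1.3492$)
$\frac{1}{\left(-3578\right) \left(-1113\right)} + \frac{M}{Z{\left(-19,-44 \right)}} = \frac{1}{\left(-3578\right) \left(-1113\right)} + \frac{85}{63 \cdot 1} = \left(- \frac{1}{3578}\right) \left(- \frac{1}{1113}\right) + \frac{85}{63} \cdot 1 = \frac{1}{3982314} + \frac{85}{63} = \frac{2302699}{1706706}$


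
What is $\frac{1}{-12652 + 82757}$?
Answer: $\frac{1}{70105} \approx 1.4264 \cdot 10^{-5}$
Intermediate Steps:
$\frac{1}{-12652 + 82757} = \frac{1}{70105}$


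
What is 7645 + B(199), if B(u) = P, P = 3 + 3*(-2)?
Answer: 7642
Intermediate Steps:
P = -3 (P = 3 - 6 = -3)
B(u) = -3
7645 + B(199) = 7645 - 3 = 7642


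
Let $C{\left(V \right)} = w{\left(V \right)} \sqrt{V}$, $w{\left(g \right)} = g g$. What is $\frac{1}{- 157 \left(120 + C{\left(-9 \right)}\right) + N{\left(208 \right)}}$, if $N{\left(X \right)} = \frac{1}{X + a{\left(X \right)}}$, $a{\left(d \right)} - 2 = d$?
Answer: $- \frac{3291799742}{316328071770085} + \frac{6665895324 i}{316328071770085} \approx -1.0406 \cdot 10^{-5} + 2.1073 \cdot 10^{-5} i$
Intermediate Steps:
$a{\left(d \right)} = 2 + d$
$w{\left(g \right)} = g^{2}$
$C{\left(V \right)} = V^{\frac{5}{2}}$ ($C{\left(V \right)} = V^{2} \sqrt{V} = V^{\frac{5}{2}}$)
$N{\left(X \right)} = \frac{1}{2 + 2 X}$ ($N{\left(X \right)} = \frac{1}{X + \left(2 + X\right)} = \frac{1}{2 + 2 X}$)
$\frac{1}{- 157 \left(120 + C{\left(-9 \right)}\right) + N{\left(208 \right)}} = \frac{1}{- 157 \left(120 + \left(-9\right)^{\frac{5}{2}}\right) + \frac{1}{2 \left(1 + 208\right)}} = \frac{1}{- 157 \left(120 + 243 i\right) + \frac{1}{2 \cdot 209}} = \frac{1}{\left(-18840 - 38151 i\right) + \frac{1}{2} \cdot \frac{1}{209}} = \frac{1}{\left(-18840 - 38151 i\right) + \frac{1}{418}} = \frac{1}{- \frac{7875119}{418} - 38151 i} = \frac{174724 \left(- \frac{7875119}{418} + 38151 i\right)}{316328071770085}$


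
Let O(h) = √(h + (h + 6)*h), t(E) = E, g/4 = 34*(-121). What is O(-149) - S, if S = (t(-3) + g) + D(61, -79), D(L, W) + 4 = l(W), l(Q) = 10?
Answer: 16453 + √21158 ≈ 16598.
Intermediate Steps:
g = -16456 (g = 4*(34*(-121)) = 4*(-4114) = -16456)
O(h) = √(h + h*(6 + h)) (O(h) = √(h + (6 + h)*h) = √(h + h*(6 + h)))
D(L, W) = 6 (D(L, W) = -4 + 10 = 6)
S = -16453 (S = (-3 - 16456) + 6 = -16459 + 6 = -16453)
O(-149) - S = √(-149*(7 - 149)) - 1*(-16453) = √(-149*(-142)) + 16453 = √21158 + 16453 = 16453 + √21158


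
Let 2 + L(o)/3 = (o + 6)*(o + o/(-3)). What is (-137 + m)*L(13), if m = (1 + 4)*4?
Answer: -57096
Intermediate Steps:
m = 20 (m = 5*4 = 20)
L(o) = -6 + 2*o*(6 + o) (L(o) = -6 + 3*((o + 6)*(o + o/(-3))) = -6 + 3*((6 + o)*(o + o*(-1/3))) = -6 + 3*((6 + o)*(o - o/3)) = -6 + 3*((6 + o)*(2*o/3)) = -6 + 3*(2*o*(6 + o)/3) = -6 + 2*o*(6 + o))
(-137 + m)*L(13) = (-137 + 20)*(-6 + 2*13**2 + 12*13) = -117*(-6 + 2*169 + 156) = -117*(-6 + 338 + 156) = -117*488 = -57096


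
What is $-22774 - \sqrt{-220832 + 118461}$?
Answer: $-22774 - i \sqrt{102371} \approx -22774.0 - 319.95 i$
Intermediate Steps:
$-22774 - \sqrt{-220832 + 118461} = -22774 - \sqrt{-102371} = -22774 - i \sqrt{102371}$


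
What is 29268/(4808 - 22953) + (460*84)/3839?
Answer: 588762948/69658655 ≈ 8.4521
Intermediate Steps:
29268/(4808 - 22953) + (460*84)/3839 = 29268/(-18145) + 38640*(1/3839) = 29268*(-1/18145) + 38640/3839 = -29268/18145 + 38640/3839 = 588762948/69658655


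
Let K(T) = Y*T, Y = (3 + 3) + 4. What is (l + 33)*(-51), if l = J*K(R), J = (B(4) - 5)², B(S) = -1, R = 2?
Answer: -38403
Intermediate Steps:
Y = 10 (Y = 6 + 4 = 10)
J = 36 (J = (-1 - 5)² = (-6)² = 36)
K(T) = 10*T
l = 720 (l = 36*(10*2) = 36*20 = 720)
(l + 33)*(-51) = (720 + 33)*(-51) = 753*(-51) = -38403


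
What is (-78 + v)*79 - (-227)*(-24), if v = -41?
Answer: -14849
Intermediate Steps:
(-78 + v)*79 - (-227)*(-24) = (-78 - 41)*79 - (-227)*(-24) = -119*79 - 1*5448 = -9401 - 5448 = -14849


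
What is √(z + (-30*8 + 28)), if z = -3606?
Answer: I*√3818 ≈ 61.79*I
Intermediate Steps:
√(z + (-30*8 + 28)) = √(-3606 + (-30*8 + 28)) = √(-3606 + (-240 + 28)) = √(-3606 - 212) = √(-3818) = I*√3818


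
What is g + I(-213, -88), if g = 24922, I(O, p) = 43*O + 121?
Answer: 15884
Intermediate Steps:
I(O, p) = 121 + 43*O
g + I(-213, -88) = 24922 + (121 + 43*(-213)) = 24922 + (121 - 9159) = 24922 - 9038 = 15884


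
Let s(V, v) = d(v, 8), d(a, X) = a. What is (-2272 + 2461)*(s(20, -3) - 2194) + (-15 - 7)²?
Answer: -414749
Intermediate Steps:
s(V, v) = v
(-2272 + 2461)*(s(20, -3) - 2194) + (-15 - 7)² = (-2272 + 2461)*(-3 - 2194) + (-15 - 7)² = 189*(-2197) + (-22)² = -415233 + 484 = -414749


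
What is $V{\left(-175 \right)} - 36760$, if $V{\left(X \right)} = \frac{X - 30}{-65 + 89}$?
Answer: $- \frac{882445}{24} \approx -36769.0$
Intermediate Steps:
$V{\left(X \right)} = - \frac{5}{4} + \frac{X}{24}$ ($V{\left(X \right)} = \frac{-30 + X}{24} = \left(-30 + X\right) \frac{1}{24} = - \frac{5}{4} + \frac{X}{24}$)
$V{\left(-175 \right)} - 36760 = \left(- \frac{5}{4} + \frac{1}{24} \left(-175\right)\right) - 36760 = \left(- \frac{5}{4} - \frac{175}{24}\right) - 36760 = - \frac{205}{24} - 36760 = - \frac{882445}{24}$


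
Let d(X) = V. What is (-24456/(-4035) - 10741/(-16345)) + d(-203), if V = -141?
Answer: -1264264/9415 ≈ -134.28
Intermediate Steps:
d(X) = -141
(-24456/(-4035) - 10741/(-16345)) + d(-203) = (-24456/(-4035) - 10741/(-16345)) - 141 = (-24456*(-1/4035) - 10741*(-1/16345)) - 141 = (8152/1345 + 23/35) - 141 = 63251/9415 - 141 = -1264264/9415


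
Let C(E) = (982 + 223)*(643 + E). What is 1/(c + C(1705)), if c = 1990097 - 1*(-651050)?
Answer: 1/5470487 ≈ 1.8280e-7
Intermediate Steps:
c = 2641147 (c = 1990097 + 651050 = 2641147)
C(E) = 774815 + 1205*E (C(E) = 1205*(643 + E) = 774815 + 1205*E)
1/(c + C(1705)) = 1/(2641147 + (774815 + 1205*1705)) = 1/(2641147 + (774815 + 2054525)) = 1/(2641147 + 2829340) = 1/5470487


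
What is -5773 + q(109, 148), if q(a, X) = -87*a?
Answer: -15256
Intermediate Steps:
-5773 + q(109, 148) = -5773 - 87*109 = -5773 - 9483 = -15256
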